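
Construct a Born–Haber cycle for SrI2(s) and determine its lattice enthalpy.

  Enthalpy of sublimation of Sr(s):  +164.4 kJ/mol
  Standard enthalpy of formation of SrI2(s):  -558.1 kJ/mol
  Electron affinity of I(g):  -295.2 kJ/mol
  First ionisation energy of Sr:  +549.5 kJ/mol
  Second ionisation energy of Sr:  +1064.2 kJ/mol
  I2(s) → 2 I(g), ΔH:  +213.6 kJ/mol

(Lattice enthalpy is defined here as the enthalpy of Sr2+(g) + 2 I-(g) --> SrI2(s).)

ΔHf° = 1·ΔHsub + 1·(ΣIE) + 1·D(I2) + 2·EA + U
-558.1 = 1·(+164.4) + 1·(+1613.7) + 1·(+213.6) + 2·(-295.2) + U
U = -558.1 − (+1401.3) = -1959.4 kJ/mol

U = -1959.4 kJ/mol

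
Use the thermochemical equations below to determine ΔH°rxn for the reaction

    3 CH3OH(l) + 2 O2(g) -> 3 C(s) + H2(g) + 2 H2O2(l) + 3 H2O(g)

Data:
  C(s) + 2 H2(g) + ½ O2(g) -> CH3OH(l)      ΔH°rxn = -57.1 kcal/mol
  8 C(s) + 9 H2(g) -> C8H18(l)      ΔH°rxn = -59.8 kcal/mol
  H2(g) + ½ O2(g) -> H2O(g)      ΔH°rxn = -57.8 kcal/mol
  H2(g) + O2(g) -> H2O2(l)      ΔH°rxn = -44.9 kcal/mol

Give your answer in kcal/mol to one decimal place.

ΔH°rxn = -91.9 kcal/mol

equation 1 reversed and × 3 (CH3OH(l) must end up as a reactant; ×3 to match 3 CH3OH(l) in the target): (-3)·(-57.1) = +171.3 kcal/mol
equation 2: not needed (C8H18(l) appears nowhere else).
equation 3 × 3 (×3 to match 3 H2O(g) in the target): (3)·(-57.8) = -173.4 kcal/mol
equation 4 × 2 (×2 to match 2 H2O2(l) in the target): (2)·(-44.9) = -89.8 kcal/mol
Combining the equations, ΔH°rxn = (+171.3) + (-173.4) + (-89.8) = -91.9 kcal/mol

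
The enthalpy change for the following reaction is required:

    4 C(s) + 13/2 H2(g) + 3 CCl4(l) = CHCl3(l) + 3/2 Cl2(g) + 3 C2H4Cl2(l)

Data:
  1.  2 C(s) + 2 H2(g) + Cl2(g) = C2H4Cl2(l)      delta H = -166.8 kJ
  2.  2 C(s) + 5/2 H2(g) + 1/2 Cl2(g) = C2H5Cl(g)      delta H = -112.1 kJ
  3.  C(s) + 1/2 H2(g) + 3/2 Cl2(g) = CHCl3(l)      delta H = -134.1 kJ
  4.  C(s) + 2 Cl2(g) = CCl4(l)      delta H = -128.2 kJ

eq. 1 × 3 (scale by 3 for the 3 C2H4Cl2(l)): (3)·(-166.8) = -500.4 kJ
eq. 2: not needed (C2H5Cl(g) appears nowhere else).
eq. 3 as written (CHCl3(l) already on the product side): -134.1 kJ
eq. 4 reversed and × 3 (CCl4(l) must end up as a reactant; ×3 to match 3 CCl4(l) in the target): (-3)·(-128.2) = +384.6 kJ
By Hess's law, delta H = (3)·(-166.8) + (1)·(-134.1) + (-3)·(-128.2) = -249.9 kJ

delta H = -249.9 kJ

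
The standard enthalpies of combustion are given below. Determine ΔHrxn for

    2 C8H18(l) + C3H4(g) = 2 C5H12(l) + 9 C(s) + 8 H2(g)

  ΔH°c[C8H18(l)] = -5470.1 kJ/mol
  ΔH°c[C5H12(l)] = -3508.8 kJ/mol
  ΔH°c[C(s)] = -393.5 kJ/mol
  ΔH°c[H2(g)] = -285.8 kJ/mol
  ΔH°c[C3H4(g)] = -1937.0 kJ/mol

Using ΔH = Σ nΔHc°(reactants) − Σ nΔHc°(products):
= [2·(-5470.1) + 1·(-1937.0)] − [2·(-3508.8) + 9·(-393.5) + 8·(-285.8)]
= -31.7 kJ/mol

ΔHrxn = -31.7 kJ/mol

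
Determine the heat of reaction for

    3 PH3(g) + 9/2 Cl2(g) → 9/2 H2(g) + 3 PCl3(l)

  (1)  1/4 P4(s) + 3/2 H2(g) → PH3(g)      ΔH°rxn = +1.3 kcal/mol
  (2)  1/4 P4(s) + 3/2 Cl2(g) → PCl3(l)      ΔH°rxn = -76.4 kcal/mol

ΔH°rxn = -233.1 kcal/mol

(1) reversed and × 3 (reverse to put PH3(g) on the reactant side; scale by 3 for the 3 PH3(g)): (-3)·(+1.3) = -3.9 kcal/mol
(2) × 3 (×3 to match 3 PCl3(l) in the target): (3)·(-76.4) = -229.2 kcal/mol
ΔH°rxn = (-3)·(+1.3) + (3)·(-76.4) = -233.1 kcal/mol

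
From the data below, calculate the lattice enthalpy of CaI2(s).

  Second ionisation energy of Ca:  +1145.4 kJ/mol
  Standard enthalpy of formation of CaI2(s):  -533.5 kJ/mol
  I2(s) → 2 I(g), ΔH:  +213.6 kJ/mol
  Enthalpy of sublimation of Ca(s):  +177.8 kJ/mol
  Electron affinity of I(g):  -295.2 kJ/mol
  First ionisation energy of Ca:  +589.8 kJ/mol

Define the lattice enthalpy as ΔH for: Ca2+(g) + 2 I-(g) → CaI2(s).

ΔHf° = 1·ΔHsub + 1·(ΣIE) + 1·D(I2) + 2·EA + U
-533.5 = 1·(+177.8) + 1·(+1735.2) + 1·(+213.6) + 2·(-295.2) + U
U = -533.5 − (+1536.2) = -2069.7 kJ/mol

U = -2069.7 kJ/mol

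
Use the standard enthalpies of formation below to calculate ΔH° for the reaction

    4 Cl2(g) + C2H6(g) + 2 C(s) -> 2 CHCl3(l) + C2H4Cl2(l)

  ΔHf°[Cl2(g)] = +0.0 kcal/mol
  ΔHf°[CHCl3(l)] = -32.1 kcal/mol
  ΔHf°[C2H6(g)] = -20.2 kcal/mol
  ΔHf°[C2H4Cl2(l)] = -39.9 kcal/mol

ΔH° = -83.9 kcal/mol

Products: 2·(-32.1) + 1·(-39.9) = -104.1
Reactants: 4·(+0.0) + 1·(-20.2) + 2·(+0.0) = -20.2
ΔH° = (-104.1) − (-20.2) = -83.9 kcal/mol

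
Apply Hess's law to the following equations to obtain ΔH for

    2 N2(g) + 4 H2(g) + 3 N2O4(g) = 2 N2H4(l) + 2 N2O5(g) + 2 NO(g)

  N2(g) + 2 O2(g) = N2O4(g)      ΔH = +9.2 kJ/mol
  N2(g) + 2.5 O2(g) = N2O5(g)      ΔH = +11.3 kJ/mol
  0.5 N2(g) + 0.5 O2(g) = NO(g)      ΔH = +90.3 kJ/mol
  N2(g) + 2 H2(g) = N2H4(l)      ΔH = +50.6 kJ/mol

equation 1 reversed and × 3: (-3)·(+9.2) = -27.6 kJ/mol
equation 2 × 2: (2)·(+11.3) = +22.6 kJ/mol
equation 3 × 2: (2)·(+90.3) = +180.6 kJ/mol
equation 4 × 2: (2)·(+50.6) = +101.2 kJ/mol
ΔH = (-3)·(+9.2) + (2)·(+11.3) + (2)·(+90.3) + (2)·(+50.6) = 276.8 kJ/mol

ΔH = 276.8 kJ/mol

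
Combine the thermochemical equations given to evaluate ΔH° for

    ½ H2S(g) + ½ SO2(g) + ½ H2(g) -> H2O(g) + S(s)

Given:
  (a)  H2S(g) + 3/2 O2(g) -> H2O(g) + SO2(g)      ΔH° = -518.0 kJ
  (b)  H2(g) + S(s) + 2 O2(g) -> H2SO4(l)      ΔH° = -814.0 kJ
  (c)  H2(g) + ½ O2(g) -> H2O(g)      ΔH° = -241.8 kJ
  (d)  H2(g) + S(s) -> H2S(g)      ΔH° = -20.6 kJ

(a) reversed and × 1/2 (reverse to put SO2(g) on the reactant side; scale by 1/2 for the 1/2 SO2(g)): (-1/2)·(-518.0) = +259.0 kJ
(b): not needed (H2SO4(l) appears nowhere else).
(c) × 3/2: (3/2)·(-241.8) = -362.7 kJ
(d) reversed: +20.6 kJ
Summing the manipulated equations, ΔH° = (-1/2)·(-518.0) + (3/2)·(-241.8) + (-1)·(-20.6) = -83.1 kJ

ΔH° = -83.1 kJ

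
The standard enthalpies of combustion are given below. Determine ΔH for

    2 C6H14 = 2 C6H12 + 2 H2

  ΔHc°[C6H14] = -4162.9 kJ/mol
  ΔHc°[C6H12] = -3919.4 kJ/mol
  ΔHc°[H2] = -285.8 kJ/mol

With combustion enthalpies, reactants minus products:
= [2·(-4162.9)] − [2·(-3919.4) + 2·(-285.8)]
= 84.6 kJ/mol

ΔH = 84.6 kJ/mol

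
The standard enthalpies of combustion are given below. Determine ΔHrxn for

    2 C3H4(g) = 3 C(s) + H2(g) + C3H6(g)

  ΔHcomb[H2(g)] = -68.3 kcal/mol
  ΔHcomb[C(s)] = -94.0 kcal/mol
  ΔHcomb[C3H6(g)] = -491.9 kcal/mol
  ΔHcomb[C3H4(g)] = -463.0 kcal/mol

Using ΔH = Σ nΔHc°(reactants) − Σ nΔHc°(products):
= [2·(-463.0)] − [3·(-94.0) + 1·(-68.3) + 1·(-491.9)]
= -83.8 kcal/mol

ΔHrxn = -83.8 kcal/mol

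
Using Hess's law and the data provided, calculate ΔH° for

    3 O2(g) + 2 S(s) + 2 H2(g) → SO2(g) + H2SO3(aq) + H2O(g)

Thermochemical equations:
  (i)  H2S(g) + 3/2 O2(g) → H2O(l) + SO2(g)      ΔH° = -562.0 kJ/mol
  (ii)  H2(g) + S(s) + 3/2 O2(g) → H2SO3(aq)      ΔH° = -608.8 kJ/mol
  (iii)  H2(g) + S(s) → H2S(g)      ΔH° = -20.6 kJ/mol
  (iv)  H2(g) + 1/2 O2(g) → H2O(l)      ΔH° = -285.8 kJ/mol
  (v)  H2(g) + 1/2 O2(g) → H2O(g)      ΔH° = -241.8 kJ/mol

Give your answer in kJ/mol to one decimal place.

(i) as written: -562.0 kJ/mol
(ii) as written: -608.8 kJ/mol
(iii) as written: -20.6 kJ/mol
(iv) reversed: +285.8 kJ/mol
(v) as written: -241.8 kJ/mol
Since enthalpy is a state function, ΔH° = (-562.0) + (-608.8) + (-20.6) + (+285.8) + (-241.8) = -1147.4 kJ/mol

ΔH° = -1147.4 kJ/mol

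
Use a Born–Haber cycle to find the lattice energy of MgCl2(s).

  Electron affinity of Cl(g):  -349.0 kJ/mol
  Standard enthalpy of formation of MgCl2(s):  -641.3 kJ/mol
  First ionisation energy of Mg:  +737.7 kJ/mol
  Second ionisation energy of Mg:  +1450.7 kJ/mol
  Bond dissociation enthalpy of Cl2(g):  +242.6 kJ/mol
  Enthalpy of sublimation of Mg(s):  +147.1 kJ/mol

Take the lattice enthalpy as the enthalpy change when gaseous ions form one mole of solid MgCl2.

U = -2521.4 kJ/mol

ΔHf° = 1·ΔHsub + 1·(ΣIE) + 1·D(Cl2) + 2·EA + U
-641.3 = 1·(+147.1) + 1·(+2188.4) + 1·(+242.6) + 2·(-349.0) + U
U = -641.3 − (+1880.1) = -2521.4 kJ/mol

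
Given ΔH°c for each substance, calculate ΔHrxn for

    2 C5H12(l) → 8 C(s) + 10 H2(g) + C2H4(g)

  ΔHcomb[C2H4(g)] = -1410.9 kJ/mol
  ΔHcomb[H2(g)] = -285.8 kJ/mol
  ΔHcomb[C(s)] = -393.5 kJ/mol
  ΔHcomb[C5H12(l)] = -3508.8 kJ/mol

ΔHrxn = 399.3 kJ/mol

Using ΔH = Σ nΔHc°(reactants) − Σ nΔHc°(products):
= [2·(-3508.8)] − [8·(-393.5) + 10·(-285.8) + 1·(-1410.9)]
= 399.3 kJ/mol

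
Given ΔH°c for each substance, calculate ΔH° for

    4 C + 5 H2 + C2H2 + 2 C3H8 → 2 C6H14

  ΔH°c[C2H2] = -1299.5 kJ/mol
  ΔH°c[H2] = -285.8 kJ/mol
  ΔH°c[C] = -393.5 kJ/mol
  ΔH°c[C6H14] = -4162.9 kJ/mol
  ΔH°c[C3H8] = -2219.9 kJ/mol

With combustion enthalpies, reactants minus products:
= [4·(-393.5) + 5·(-285.8) + 1·(-1299.5) + 2·(-2219.9)] − [2·(-4162.9)]
= -416.5 kJ/mol

ΔH° = -416.5 kJ/mol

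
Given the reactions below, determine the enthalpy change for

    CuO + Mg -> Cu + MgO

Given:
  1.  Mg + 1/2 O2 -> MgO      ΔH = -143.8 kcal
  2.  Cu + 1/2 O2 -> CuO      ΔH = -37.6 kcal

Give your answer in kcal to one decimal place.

ΔH = -106.2 kcal

eq. 1 as written: -143.8 kcal
eq. 2 reversed: +37.6 kcal
ΔH = (-143.8) + (+37.6) = -106.2 kcal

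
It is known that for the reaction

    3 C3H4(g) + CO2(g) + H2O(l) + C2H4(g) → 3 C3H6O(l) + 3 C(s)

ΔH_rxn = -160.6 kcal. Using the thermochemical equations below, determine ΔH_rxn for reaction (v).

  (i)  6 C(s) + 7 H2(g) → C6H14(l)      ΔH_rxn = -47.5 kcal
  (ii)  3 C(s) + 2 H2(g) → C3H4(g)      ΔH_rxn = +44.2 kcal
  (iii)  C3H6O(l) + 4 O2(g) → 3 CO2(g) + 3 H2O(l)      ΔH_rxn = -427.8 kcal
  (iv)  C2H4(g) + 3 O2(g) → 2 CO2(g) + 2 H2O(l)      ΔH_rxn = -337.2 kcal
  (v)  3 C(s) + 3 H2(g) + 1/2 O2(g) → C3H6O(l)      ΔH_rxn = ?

(i): not needed (C6H14(l) appears nowhere else).
(ii) reversed and × 3 (C3H4(g) must end up as a reactant; scale by 3 for the 3 C3H4(g)): (-3)·(+44.2) = -132.6 kcal
(iii) reversed: +427.8 kcal
(iv) as written (C2H4(g) already on the reactant side): -337.2 kcal
(v) × 2: contributes 2·x
-160.6 = (-132.6) + (+427.8) + (-337.2) + 2·x
x = (-160.6 − (-42.0)) / (2) = -59.3 kcal

ΔH_rxn = -59.3 kcal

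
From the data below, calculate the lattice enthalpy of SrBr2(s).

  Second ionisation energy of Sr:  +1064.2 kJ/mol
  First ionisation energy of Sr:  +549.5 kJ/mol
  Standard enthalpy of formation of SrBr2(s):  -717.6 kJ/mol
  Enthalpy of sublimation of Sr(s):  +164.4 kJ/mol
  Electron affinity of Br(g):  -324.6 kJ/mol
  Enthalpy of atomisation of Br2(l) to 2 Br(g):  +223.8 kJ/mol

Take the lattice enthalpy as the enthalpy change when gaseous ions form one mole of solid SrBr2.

U = -2070.3 kJ/mol

ΔHf° = 1·ΔHsub + 1·(ΣIE) + 1·D(Br2) + 2·EA + U
-717.6 = 1·(+164.4) + 1·(+1613.7) + 1·(+223.8) + 2·(-324.6) + U
U = -717.6 − (+1352.7) = -2070.3 kJ/mol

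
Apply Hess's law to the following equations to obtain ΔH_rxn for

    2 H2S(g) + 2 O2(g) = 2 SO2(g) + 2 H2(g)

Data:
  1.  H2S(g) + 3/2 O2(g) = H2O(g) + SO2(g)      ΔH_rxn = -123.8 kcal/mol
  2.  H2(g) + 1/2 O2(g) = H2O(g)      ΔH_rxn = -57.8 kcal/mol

eq. 1 × 2 (×2 to match 2 H2S(g) in the target): (2)·(-123.8) = -247.6 kcal/mol
eq. 2 reversed and × 2 (H2(g) must end up as a product; ×2 to match 2 H2(g) in the target): (-2)·(-57.8) = +115.6 kcal/mol
Combining the equations, ΔH_rxn = (-247.6) + (+115.6) = -132.0 kcal/mol

ΔH_rxn = -132.0 kcal/mol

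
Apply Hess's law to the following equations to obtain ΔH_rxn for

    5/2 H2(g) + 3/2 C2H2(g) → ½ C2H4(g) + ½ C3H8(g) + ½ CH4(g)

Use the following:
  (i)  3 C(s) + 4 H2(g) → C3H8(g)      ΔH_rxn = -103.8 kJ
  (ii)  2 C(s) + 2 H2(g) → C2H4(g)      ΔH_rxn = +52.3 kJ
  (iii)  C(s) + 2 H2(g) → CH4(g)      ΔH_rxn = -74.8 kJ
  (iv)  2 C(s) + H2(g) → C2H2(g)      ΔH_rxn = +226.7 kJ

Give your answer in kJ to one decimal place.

(i) × 1/2 (scale by 1/2 for the 1/2 C3H8(g)): (1/2)·(-103.8) = -51.9 kJ
(ii) × 1/2 (scale by 1/2 for the 1/2 C2H4(g)): (1/2)·(+52.3) = +26.15 kJ
(iii) × 1/2 (scale by 1/2 for the 1/2 CH4(g)): (1/2)·(-74.8) = -37.4 kJ
(iv) reversed and × 3/2 (reverse to put C2H2(g) on the reactant side; ×3/2 to match 3/2 C2H2(g) in the target): (-3/2)·(+226.7) = -340.05 kJ
Since enthalpy is a state function, ΔH_rxn = (-51.9) + (+26.15) + (-37.4) + (-340.05) = -403.2 kJ

ΔH_rxn = -403.2 kJ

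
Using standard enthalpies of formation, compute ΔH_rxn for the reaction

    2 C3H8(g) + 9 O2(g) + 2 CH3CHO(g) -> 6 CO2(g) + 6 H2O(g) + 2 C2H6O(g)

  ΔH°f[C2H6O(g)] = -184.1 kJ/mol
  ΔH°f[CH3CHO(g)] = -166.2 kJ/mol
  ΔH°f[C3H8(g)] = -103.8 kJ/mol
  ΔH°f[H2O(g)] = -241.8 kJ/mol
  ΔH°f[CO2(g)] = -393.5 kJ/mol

ΔH_rxn = -3640.0 kJ/mol

Products: 6·(-393.5) + 6·(-241.8) + 2·(-184.1) = -4180.0
Reactants: 2·(-103.8) + 9·(+0.0) + 2·(-166.2) = -540.0
ΔH_rxn = (-4180.0) − (-540.0) = -3640.0 kJ/mol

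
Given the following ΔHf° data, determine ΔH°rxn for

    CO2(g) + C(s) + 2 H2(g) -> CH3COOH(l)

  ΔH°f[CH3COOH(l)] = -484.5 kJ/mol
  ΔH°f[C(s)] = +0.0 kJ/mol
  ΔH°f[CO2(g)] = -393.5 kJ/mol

ΔH°rxn = Σ nΔHf°(products) − Σ nΔHf°(reactants).
Products: 1·(-484.5) = -484.5
Reactants: 1·(-393.5) + 1·(+0.0) + 2·(+0.0) = -393.5
ΔH°rxn = (-484.5) − (-393.5) = -91.0 kJ/mol

ΔH°rxn = -91.0 kJ/mol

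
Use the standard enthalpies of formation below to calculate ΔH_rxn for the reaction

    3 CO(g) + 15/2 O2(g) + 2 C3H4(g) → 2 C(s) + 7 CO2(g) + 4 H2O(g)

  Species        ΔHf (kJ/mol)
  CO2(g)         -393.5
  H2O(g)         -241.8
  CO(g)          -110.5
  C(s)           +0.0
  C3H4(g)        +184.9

ΔH_rxn = -3760.0 kJ/mol

Products: 2·(+0.0) + 7·(-393.5) + 4·(-241.8) = -3721.7
Reactants: 3·(-110.5) + 15/2·(+0.0) + 2·(+184.9) = +38.3
ΔH_rxn = (-3721.7) − (+38.3) = -3760.0 kJ/mol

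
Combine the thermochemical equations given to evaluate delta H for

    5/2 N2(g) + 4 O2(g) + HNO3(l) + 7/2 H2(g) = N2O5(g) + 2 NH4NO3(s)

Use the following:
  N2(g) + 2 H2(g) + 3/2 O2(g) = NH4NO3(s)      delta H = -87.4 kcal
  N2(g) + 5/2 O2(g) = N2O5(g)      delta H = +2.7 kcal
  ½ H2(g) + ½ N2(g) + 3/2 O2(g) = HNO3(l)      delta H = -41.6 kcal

equation 1 × 2: (2)·(-87.4) = -174.8 kcal
equation 2 as written: +2.7 kcal
equation 3 reversed: +41.6 kcal
delta H = (2)·(-87.4) + (1)·(+2.7) + (-1)·(-41.6) = -130.5 kcal

delta H = -130.5 kcal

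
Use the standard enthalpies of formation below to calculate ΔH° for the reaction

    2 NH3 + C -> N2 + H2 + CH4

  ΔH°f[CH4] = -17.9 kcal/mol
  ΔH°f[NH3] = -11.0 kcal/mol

ΔH° = 4.1 kcal/mol

ΔH°rxn = Σ nΔHf°(products) − Σ nΔHf°(reactants).
Products: 1·(+0.0) + 1·(+0.0) + 1·(-17.9) = -17.9
Reactants: 2·(-11.0) + 1·(+0.0) = -22.0
ΔH° = (-17.9) − (-22.0) = 4.1 kcal/mol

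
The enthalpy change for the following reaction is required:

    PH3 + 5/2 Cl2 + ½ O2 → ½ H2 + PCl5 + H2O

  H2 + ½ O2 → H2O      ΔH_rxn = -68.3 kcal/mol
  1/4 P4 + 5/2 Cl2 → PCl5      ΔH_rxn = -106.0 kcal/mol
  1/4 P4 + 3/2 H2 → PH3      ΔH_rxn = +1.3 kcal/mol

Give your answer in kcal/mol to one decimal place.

ΔH_rxn = -175.6 kcal/mol

equation 1 as written: -68.3 kcal/mol
equation 2 as written: -106.0 kcal/mol
equation 3 reversed: -1.3 kcal/mol
Combining the equations, ΔH_rxn = (-68.3) + (-106.0) + (-1.3) = -175.6 kcal/mol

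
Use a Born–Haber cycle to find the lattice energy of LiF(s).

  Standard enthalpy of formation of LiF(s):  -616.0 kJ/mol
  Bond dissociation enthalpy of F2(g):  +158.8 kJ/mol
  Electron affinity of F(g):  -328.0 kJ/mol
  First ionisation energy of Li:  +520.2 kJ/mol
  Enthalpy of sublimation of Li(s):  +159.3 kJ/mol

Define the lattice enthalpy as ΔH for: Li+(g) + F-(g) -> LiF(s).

ΔHf° = 1·ΔHsub + 1·(ΣIE) + 1/2·D(F2) + 1·EA + U
-616.0 = 1·(+159.3) + 1·(+520.2) + 1/2·(+158.8) + 1·(-328.0) + U
U = -616.0 − (+430.9) = -1046.9 kJ/mol

U = -1046.9 kJ/mol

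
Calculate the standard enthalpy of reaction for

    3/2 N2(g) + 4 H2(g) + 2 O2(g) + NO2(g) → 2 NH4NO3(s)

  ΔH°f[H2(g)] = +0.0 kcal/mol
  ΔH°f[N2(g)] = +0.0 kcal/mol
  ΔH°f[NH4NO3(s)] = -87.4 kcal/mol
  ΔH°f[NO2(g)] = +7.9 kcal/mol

ΔH_rxn = -182.7 kcal/mol

Products: 2·(-87.4) = -174.8
Reactants: 3/2·(+0.0) + 4·(+0.0) + 2·(+0.0) + 1·(+7.9) = +7.9
ΔH_rxn = (-174.8) − (+7.9) = -182.7 kcal/mol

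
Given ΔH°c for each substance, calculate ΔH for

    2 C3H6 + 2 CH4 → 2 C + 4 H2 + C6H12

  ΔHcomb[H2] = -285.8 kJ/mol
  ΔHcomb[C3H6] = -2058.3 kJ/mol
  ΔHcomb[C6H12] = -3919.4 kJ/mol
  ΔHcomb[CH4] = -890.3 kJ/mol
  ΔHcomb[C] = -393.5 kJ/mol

ΔH = -47.6 kJ/mol

Using ΔH = Σ nΔHc°(reactants) − Σ nΔHc°(products):
= [2·(-2058.3) + 2·(-890.3)] − [2·(-393.5) + 4·(-285.8) + 1·(-3919.4)]
= -47.6 kJ/mol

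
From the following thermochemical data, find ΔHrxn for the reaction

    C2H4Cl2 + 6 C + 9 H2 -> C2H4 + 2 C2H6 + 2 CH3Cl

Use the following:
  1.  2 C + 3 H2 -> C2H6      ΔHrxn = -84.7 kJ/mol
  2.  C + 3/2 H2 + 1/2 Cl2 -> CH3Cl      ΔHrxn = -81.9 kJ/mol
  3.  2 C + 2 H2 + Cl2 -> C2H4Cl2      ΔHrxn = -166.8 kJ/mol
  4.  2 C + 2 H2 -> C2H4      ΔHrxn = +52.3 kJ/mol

eq. 1 × 2: (2)·(-84.7) = -169.4 kJ/mol
eq. 2 × 2: (2)·(-81.9) = -163.8 kJ/mol
eq. 3 reversed: +166.8 kJ/mol
eq. 4 as written: +52.3 kJ/mol
Combining the equations, ΔHrxn = (2)·(-84.7) + (2)·(-81.9) + (-1)·(-166.8) + (1)·(+52.3) = -114.1 kJ/mol

ΔHrxn = -114.1 kJ/mol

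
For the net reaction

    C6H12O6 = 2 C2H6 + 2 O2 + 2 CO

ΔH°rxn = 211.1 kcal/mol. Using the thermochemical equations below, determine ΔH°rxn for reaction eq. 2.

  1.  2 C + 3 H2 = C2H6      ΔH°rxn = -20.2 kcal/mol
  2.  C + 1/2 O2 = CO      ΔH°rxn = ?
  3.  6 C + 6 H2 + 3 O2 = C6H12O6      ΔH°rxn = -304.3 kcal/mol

ΔH°rxn = -26.4 kcal/mol

eq. 1 × 2: (2)·(-20.2) = -40.4 kcal/mol
eq. 2 × 2: contributes 2·x
eq. 3 reversed: +304.3 kcal/mol
+211.1 = (-40.4) + (+304.3) + 2·x
x = (+211.1 − (+263.9)) / (2) = -26.4 kcal/mol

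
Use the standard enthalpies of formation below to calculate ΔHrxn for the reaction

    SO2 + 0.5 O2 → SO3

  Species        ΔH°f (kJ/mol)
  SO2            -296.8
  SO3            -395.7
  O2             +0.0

ΔHrxn = -98.9 kJ/mol

Products: 1·(-395.7) = -395.7
Reactants: 1·(-296.8) + 1/2·(+0.0) = -296.8
ΔHrxn = (-395.7) − (-296.8) = -98.9 kJ/mol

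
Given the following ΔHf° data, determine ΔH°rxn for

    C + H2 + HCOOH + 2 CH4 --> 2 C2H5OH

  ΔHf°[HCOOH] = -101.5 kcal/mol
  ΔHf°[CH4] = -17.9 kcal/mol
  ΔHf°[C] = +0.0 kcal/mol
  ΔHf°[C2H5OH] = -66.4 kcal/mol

Products: 2·(-66.4) = -132.8
Reactants: 1·(+0.0) + 1·(+0.0) + 1·(-101.5) + 2·(-17.9) = -137.3
ΔH°rxn = (-132.8) − (-137.3) = 4.5 kcal/mol

ΔH°rxn = 4.5 kcal/mol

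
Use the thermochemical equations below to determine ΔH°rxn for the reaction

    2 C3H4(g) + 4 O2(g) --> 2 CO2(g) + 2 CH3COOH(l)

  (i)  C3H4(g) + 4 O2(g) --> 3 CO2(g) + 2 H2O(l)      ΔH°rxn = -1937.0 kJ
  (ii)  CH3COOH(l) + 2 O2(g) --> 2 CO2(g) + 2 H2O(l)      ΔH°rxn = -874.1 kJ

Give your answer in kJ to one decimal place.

ΔH°rxn = -2125.8 kJ

(i) × 2 (×2 to match 2 C3H4(g) in the target): (2)·(-1937.0) = -3874.0 kJ
(ii) reversed and × 2 (CH3COOH(l) must end up as a product; scale by 2 for the 2 CH3COOH(l)): (-2)·(-874.1) = +1748.2 kJ
ΔH°rxn = (2)·(-1937.0) + (-2)·(-874.1) = -2125.8 kJ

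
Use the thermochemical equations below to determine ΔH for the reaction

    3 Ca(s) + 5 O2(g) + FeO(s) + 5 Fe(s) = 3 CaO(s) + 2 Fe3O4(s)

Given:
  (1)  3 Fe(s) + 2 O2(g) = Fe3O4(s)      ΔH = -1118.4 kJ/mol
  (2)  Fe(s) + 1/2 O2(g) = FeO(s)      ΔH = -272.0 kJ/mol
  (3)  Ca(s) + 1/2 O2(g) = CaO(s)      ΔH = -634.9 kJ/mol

(1) × 2 (scale by 2 for the 2 Fe3O4(s)): (2)·(-1118.4) = -2236.8 kJ/mol
(2) reversed (reverse to put FeO(s) on the reactant side): +272.0 kJ/mol
(3) × 3 (scale by 3 for the 3 CaO(s)): (3)·(-634.9) = -1904.7 kJ/mol
ΔH = (2)·(-1118.4) + (-1)·(-272.0) + (3)·(-634.9) = -3869.5 kJ/mol

ΔH = -3869.5 kJ/mol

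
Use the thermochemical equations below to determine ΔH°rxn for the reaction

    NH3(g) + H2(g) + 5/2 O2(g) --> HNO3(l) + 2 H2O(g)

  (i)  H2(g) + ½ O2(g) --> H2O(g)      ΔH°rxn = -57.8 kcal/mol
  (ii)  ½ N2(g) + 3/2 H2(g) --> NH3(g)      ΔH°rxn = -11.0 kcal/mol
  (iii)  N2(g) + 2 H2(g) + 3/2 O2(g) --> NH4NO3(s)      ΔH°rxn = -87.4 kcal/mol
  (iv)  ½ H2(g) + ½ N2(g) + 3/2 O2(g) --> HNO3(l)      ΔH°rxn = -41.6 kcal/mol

ΔH°rxn = -146.2 kcal/mol

(i) × 2: (2)·(-57.8) = -115.6 kcal/mol
(ii) reversed: +11.0 kcal/mol
(iii): not needed.
(iv) as written: -41.6 kcal/mol
Combining the equations, ΔH°rxn = (-115.6) + (+11.0) + (-41.6) = -146.2 kcal/mol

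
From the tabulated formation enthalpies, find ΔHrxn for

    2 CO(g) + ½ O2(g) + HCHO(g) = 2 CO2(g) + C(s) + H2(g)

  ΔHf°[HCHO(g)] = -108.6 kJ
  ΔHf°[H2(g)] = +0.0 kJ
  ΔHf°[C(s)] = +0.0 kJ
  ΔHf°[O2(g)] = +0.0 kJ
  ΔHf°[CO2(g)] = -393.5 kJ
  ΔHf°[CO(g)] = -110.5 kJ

ΔHrxn = -457.4 kJ

Products: 2·(-393.5) + 1·(+0.0) + 1·(+0.0) = -787.0
Reactants: 2·(-110.5) + 1/2·(+0.0) + 1·(-108.6) = -329.6
ΔHrxn = (-787.0) − (-329.6) = -457.4 kJ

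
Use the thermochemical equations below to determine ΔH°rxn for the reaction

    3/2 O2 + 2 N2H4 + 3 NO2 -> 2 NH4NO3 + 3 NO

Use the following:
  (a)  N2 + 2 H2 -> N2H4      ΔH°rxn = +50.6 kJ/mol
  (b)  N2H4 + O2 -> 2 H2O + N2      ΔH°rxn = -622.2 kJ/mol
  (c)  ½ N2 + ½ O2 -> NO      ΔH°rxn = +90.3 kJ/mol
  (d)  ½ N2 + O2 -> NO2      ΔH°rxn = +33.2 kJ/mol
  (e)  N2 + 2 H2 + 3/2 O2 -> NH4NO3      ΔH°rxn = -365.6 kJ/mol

(a) reversed and × 2: (-2)·(+50.6) = -101.2 kJ/mol
(b): not needed (H2O appears nowhere else).
(c) × 3 (scale by 3 for the 3 NO): (3)·(+90.3) = +270.9 kJ/mol
(d) reversed and × 3 (NO2 must end up as a reactant; scale by 3 for the 3 NO2): (-3)·(+33.2) = -99.6 kJ/mol
(e) × 2 (scale by 2 for the 2 NH4NO3): (2)·(-365.6) = -731.2 kJ/mol
ΔH°rxn = (-2)·(+50.6) + (3)·(+90.3) + (-3)·(+33.2) + (2)·(-365.6) = -661.1 kJ/mol

ΔH°rxn = -661.1 kJ/mol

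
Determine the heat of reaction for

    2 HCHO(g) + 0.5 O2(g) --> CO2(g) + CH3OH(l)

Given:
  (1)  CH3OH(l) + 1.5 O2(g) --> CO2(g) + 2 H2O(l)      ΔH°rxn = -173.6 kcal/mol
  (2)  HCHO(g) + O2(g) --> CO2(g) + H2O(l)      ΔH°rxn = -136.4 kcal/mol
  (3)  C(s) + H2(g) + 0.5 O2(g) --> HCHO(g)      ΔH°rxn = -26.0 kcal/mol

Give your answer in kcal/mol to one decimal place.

(1) reversed: +173.6 kcal/mol
(2) × 2: (2)·(-136.4) = -272.8 kcal/mol
(3): not needed.
ΔH°rxn = (-1)·(-173.6) + (2)·(-136.4) = -99.2 kcal/mol

ΔH°rxn = -99.2 kcal/mol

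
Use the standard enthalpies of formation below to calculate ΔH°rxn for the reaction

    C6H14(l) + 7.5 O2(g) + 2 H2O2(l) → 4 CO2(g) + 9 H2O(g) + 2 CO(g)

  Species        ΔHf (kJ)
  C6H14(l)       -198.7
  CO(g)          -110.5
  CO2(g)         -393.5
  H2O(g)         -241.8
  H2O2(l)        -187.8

Products: 4·(-393.5) + 9·(-241.8) + 2·(-110.5) = -3971.2
Reactants: 1·(-198.7) + 15/2·(+0.0) + 2·(-187.8) = -574.3
ΔH°rxn = (-3971.2) − (-574.3) = -3396.9 kJ

ΔH°rxn = -3396.9 kJ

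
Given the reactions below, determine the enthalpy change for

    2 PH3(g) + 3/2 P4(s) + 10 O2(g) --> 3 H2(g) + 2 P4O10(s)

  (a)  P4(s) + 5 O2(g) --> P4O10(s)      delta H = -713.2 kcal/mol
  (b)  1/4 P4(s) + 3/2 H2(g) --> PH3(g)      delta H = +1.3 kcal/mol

delta H = -1429.0 kcal/mol

(a) × 2: (2)·(-713.2) = -1426.4 kcal/mol
(b) reversed and × 2: (-2)·(+1.3) = -2.6 kcal/mol
Since enthalpy is a state function, delta H = (2)·(-713.2) + (-2)·(+1.3) = -1429.0 kcal/mol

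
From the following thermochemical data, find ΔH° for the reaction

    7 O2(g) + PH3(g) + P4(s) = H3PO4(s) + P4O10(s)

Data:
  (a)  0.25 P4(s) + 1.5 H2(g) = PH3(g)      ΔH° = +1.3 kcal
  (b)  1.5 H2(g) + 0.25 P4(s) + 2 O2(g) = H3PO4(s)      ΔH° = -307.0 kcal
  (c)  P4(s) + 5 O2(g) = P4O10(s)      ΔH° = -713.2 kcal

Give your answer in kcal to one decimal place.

ΔH° = -1021.5 kcal

(a) reversed: -1.3 kcal
(b) as written: -307.0 kcal
(c) as written: -713.2 kcal
ΔH° = (-1.3) + (-307.0) + (-713.2) = -1021.5 kcal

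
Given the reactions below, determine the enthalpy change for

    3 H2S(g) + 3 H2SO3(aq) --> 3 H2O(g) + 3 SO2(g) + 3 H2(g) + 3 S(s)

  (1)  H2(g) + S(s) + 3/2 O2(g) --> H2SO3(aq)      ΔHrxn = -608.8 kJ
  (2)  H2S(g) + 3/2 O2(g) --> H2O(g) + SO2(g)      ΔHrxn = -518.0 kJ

(1) reversed and × 3 (reverse to put H2SO3(aq) on the reactant side; ×3 to match 3 H2SO3(aq) in the target): (-3)·(-608.8) = +1826.4 kJ
(2) × 3 (scale by 3 for the 3 H2S(g)): (3)·(-518.0) = -1554.0 kJ
Combining the equations, ΔHrxn = (+1826.4) + (-1554.0) = 272.4 kJ

ΔHrxn = 272.4 kJ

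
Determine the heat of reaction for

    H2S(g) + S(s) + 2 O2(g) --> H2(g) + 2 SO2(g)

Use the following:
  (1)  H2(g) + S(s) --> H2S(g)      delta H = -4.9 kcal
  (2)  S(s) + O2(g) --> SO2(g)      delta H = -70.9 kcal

(1) reversed: +4.9 kcal
(2) × 2: (2)·(-70.9) = -141.8 kcal
By Hess's law, delta H = (-1)·(-4.9) + (2)·(-70.9) = -136.9 kcal

delta H = -136.9 kcal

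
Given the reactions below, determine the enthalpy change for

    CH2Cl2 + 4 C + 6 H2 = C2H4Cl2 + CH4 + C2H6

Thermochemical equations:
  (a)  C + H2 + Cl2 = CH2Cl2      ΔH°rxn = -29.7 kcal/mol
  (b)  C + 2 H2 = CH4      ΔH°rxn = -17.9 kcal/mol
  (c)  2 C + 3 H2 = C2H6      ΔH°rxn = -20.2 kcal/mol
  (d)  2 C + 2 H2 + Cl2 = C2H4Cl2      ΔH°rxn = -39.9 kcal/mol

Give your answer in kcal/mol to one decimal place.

ΔH°rxn = -48.3 kcal/mol

(a) reversed: +29.7 kcal/mol
(b) as written: -17.9 kcal/mol
(c) as written: -20.2 kcal/mol
(d) as written: -39.9 kcal/mol
Combining the equations, ΔH°rxn = (-1)·(-29.7) + (1)·(-17.9) + (1)·(-20.2) + (1)·(-39.9) = -48.3 kcal/mol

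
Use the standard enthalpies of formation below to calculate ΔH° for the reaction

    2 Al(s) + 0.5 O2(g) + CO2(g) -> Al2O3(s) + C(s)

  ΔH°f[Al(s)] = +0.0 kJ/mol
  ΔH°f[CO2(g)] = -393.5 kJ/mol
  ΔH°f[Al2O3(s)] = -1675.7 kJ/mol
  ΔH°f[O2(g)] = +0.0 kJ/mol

Products: 1·(-1675.7) + 1·(+0.0) = -1675.7
Reactants: 2·(+0.0) + 1/2·(+0.0) + 1·(-393.5) = -393.5
ΔH° = (-1675.7) − (-393.5) = -1282.2 kJ/mol

ΔH° = -1282.2 kJ/mol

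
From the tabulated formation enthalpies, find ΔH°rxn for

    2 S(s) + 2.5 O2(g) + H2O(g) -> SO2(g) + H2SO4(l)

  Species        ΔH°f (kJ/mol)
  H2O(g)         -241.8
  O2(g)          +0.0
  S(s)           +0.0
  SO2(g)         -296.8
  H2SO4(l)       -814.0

ΔH°rxn = Σ nΔHf°(products) − Σ nΔHf°(reactants).
Products: 1·(-296.8) + 1·(-814.0) = -1110.8
Reactants: 2·(+0.0) + 5/2·(+0.0) + 1·(-241.8) = -241.8
ΔH°rxn = (-1110.8) − (-241.8) = -869.0 kJ/mol

ΔH°rxn = -869.0 kJ/mol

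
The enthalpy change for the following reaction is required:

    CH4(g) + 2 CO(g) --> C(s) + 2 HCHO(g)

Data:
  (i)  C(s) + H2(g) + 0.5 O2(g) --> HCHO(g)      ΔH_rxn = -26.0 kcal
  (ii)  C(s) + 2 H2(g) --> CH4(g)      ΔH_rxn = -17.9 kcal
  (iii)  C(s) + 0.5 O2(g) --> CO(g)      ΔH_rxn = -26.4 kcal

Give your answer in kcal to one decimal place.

ΔH_rxn = 18.7 kcal

(i) × 2: (2)·(-26.0) = -52.0 kcal
(ii) reversed: +17.9 kcal
(iii) reversed and × 2: (-2)·(-26.4) = +52.8 kcal
ΔH_rxn = (-52.0) + (+17.9) + (+52.8) = 18.7 kcal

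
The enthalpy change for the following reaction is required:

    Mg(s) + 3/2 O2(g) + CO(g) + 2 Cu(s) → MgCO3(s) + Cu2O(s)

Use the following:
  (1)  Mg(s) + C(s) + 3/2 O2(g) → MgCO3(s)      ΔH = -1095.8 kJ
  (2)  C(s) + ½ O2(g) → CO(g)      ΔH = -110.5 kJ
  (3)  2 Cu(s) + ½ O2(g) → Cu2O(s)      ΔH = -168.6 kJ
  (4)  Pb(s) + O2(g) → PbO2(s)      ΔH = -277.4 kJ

(1) as written: -1095.8 kJ
(2) reversed: +110.5 kJ
(3) as written: -168.6 kJ
(4): not needed.
Combining the equations, ΔH = (1)·(-1095.8) + (-1)·(-110.5) + (1)·(-168.6) = -1153.9 kJ

ΔH = -1153.9 kJ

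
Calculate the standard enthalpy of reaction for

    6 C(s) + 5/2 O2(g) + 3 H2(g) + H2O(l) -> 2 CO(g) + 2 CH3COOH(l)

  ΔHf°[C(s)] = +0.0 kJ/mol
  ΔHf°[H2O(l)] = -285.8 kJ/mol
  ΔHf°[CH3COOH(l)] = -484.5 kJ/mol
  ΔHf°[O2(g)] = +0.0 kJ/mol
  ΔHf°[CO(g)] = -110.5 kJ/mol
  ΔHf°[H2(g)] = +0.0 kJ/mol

ΔH° = -904.2 kJ/mol

Products: 2·(-110.5) + 2·(-484.5) = -1190.0
Reactants: 6·(+0.0) + 5/2·(+0.0) + 3·(+0.0) + 1·(-285.8) = -285.8
ΔH° = (-1190.0) − (-285.8) = -904.2 kJ/mol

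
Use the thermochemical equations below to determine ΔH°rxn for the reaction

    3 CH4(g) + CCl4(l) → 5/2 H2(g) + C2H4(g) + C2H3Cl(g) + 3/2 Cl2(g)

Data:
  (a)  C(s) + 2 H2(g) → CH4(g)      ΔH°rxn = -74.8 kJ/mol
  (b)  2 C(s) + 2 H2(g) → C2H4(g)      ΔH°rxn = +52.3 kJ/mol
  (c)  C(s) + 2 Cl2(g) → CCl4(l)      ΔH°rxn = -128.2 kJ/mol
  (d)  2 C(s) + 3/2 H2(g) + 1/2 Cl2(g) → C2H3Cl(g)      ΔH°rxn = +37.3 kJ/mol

ΔH°rxn = 442.2 kJ/mol

(a) reversed and × 3 (CH4(g) must end up as a reactant; scale by 3 for the 3 CH4(g)): (-3)·(-74.8) = +224.4 kJ/mol
(b) as written (C2H4(g) already on the product side): +52.3 kJ/mol
(c) reversed (CCl4(l) must end up as a reactant): +128.2 kJ/mol
(d) as written (C2H3Cl(g) already on the product side): +37.3 kJ/mol
ΔH°rxn = (+224.4) + (+52.3) + (+128.2) + (+37.3) = 442.2 kJ/mol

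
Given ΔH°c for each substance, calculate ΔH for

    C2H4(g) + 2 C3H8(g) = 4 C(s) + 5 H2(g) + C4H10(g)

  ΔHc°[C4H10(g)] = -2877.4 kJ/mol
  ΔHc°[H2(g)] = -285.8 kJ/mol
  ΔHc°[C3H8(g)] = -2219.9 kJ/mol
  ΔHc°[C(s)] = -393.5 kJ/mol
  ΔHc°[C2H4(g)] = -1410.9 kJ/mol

ΔH = 29.7 kJ/mol

Using ΔH = Σ nΔHc°(reactants) − Σ nΔHc°(products):
= [1·(-1410.9) + 2·(-2219.9)] − [4·(-393.5) + 5·(-285.8) + 1·(-2877.4)]
= 29.7 kJ/mol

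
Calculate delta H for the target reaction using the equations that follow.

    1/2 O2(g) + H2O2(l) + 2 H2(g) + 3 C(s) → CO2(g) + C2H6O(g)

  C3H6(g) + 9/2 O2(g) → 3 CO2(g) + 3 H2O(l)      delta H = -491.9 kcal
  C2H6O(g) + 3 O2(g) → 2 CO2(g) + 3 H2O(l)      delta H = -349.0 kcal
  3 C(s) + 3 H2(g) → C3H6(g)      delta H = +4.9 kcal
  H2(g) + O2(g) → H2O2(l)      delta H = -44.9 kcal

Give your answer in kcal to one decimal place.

delta H = -93.1 kcal

equation 1 as written: -491.9 kcal
equation 2 reversed (reverse to put C2H6O(g) on the product side): +349.0 kcal
equation 3 as written (C(s) already on the reactant side): +4.9 kcal
equation 4 reversed (reverse to put H2O2(l) on the reactant side): +44.9 kcal
Combining the equations, delta H = (-491.9) + (+349.0) + (+4.9) + (+44.9) = -93.1 kcal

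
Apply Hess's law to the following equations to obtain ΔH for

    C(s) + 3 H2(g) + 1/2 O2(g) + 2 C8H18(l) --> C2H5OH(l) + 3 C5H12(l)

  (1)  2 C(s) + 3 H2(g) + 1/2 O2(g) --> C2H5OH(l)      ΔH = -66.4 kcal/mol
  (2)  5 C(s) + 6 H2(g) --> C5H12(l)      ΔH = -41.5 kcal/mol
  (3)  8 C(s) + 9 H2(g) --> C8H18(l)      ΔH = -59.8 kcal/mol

ΔH = -71.3 kcal/mol

(1) as written: -66.4 kcal/mol
(2) × 3: (3)·(-41.5) = -124.5 kcal/mol
(3) reversed and × 2: (-2)·(-59.8) = +119.6 kcal/mol
ΔH = (1)·(-66.4) + (3)·(-41.5) + (-2)·(-59.8) = -71.3 kcal/mol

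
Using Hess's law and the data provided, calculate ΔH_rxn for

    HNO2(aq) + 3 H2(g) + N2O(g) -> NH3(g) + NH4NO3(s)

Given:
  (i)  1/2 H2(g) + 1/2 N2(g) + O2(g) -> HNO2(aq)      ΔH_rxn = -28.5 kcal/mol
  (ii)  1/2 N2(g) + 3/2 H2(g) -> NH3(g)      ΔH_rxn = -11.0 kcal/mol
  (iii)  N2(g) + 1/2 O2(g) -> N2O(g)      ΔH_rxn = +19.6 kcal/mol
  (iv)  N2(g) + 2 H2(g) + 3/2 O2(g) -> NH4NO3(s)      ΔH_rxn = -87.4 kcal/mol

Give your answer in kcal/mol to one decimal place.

ΔH_rxn = -89.5 kcal/mol

(i) reversed (reverse to put HNO2(aq) on the reactant side): +28.5 kcal/mol
(ii) as written (NH3(g) already on the product side): -11.0 kcal/mol
(iii) reversed (reverse to put N2O(g) on the reactant side): -19.6 kcal/mol
(iv) as written (NH4NO3(s) already on the product side): -87.4 kcal/mol
ΔH_rxn = (-1)·(-28.5) + (1)·(-11.0) + (-1)·(+19.6) + (1)·(-87.4) = -89.5 kcal/mol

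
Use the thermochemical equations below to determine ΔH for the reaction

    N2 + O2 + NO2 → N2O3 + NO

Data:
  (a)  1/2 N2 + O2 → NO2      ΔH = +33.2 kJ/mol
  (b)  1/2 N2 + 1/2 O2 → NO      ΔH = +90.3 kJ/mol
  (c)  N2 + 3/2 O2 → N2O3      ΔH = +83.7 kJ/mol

(a) reversed: -33.2 kJ/mol
(b) as written: +90.3 kJ/mol
(c) as written: +83.7 kJ/mol
ΔH = (-33.2) + (+90.3) + (+83.7) = 140.8 kJ/mol

ΔH = 140.8 kJ/mol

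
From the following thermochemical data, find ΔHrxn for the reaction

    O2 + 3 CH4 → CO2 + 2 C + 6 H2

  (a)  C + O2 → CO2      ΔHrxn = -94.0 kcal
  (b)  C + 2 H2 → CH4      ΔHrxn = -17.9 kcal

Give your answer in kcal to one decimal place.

ΔHrxn = -40.3 kcal

(a) as written (CO2 already on the product side): -94.0 kcal
(b) reversed and × 3 (reverse to put CH4 on the reactant side; ×3 to match 3 CH4 in the target): (-3)·(-17.9) = +53.7 kcal
Since enthalpy is a state function, ΔHrxn = (1)·(-94.0) + (-3)·(-17.9) = -40.3 kcal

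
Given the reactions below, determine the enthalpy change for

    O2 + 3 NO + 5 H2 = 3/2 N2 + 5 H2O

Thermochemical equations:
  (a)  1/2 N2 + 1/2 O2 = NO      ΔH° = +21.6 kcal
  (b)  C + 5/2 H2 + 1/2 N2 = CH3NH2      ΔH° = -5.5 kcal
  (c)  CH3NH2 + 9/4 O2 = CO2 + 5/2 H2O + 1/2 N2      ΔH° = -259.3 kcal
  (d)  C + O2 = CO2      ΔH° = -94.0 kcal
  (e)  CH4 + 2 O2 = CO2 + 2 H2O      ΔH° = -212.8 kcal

ΔH° = -406.4 kcal

(a) reversed and × 3: (-3)·(+21.6) = -64.8 kcal
(b) × 2: (2)·(-5.5) = -11.0 kcal
(c) × 2: (2)·(-259.3) = -518.6 kcal
(d) reversed and × 2: (-2)·(-94.0) = +188.0 kcal
(e): not needed.
ΔH° = (-64.8) + (-11.0) + (-518.6) + (+188.0) = -406.4 kcal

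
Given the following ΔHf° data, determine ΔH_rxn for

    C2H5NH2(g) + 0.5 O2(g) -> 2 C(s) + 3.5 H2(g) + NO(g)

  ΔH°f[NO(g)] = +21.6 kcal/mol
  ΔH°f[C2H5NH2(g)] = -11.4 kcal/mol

Products: 2·(+0.0) + 7/2·(+0.0) + 1·(+21.6) = +21.6
Reactants: 1·(-11.4) + 1/2·(+0.0) = -11.4
ΔH_rxn = (+21.6) − (-11.4) = 33.0 kcal/mol

ΔH_rxn = 33.0 kcal/mol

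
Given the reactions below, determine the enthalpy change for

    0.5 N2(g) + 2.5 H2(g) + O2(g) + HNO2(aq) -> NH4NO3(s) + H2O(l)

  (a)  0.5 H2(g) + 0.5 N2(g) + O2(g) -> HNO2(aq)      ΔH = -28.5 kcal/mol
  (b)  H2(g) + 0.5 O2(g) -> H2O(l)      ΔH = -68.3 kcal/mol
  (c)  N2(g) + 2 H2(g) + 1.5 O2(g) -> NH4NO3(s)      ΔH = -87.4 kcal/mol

(a) reversed: +28.5 kcal/mol
(b) as written: -68.3 kcal/mol
(c) as written: -87.4 kcal/mol
By Hess's law, ΔH = (+28.5) + (-68.3) + (-87.4) = -127.2 kcal/mol

ΔH = -127.2 kcal/mol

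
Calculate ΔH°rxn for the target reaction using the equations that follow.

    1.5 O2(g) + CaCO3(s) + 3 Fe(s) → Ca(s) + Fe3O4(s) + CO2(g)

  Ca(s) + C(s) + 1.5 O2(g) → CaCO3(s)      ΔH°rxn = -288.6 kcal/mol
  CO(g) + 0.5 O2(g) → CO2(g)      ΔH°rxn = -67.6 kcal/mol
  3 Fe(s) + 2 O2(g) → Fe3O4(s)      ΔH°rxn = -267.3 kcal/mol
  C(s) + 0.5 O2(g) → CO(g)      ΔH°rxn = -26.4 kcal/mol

ΔH°rxn = -72.7 kcal/mol

equation 1 reversed: +288.6 kcal/mol
equation 2 as written: -67.6 kcal/mol
equation 3 as written: -267.3 kcal/mol
equation 4 as written: -26.4 kcal/mol
By Hess's law, ΔH°rxn = (-1)·(-288.6) + (1)·(-67.6) + (1)·(-267.3) + (1)·(-26.4) = -72.7 kcal/mol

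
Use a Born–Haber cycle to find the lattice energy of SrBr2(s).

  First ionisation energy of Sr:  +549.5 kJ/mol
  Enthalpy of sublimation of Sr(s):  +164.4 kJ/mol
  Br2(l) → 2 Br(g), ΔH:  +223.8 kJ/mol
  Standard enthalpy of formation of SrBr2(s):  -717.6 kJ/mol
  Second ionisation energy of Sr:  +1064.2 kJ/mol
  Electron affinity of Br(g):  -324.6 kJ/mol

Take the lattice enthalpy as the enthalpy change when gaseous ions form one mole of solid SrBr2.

U = -2070.3 kJ/mol

ΔHf° = 1·ΔHsub + 1·(ΣIE) + 1·D(Br2) + 2·EA + U
-717.6 = 1·(+164.4) + 1·(+1613.7) + 1·(+223.8) + 2·(-324.6) + U
U = -717.6 − (+1352.7) = -2070.3 kJ/mol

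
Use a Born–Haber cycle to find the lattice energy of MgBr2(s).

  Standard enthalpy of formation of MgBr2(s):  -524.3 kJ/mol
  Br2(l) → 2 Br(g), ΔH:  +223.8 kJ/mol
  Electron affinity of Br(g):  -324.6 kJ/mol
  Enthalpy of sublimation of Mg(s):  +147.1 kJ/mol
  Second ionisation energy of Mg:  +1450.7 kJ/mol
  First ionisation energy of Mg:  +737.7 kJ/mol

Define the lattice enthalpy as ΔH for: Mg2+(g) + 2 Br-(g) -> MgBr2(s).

U = -2434.4 kJ/mol

ΔHf° = 1·ΔHsub + 1·(ΣIE) + 1·D(Br2) + 2·EA + U
-524.3 = 1·(+147.1) + 1·(+2188.4) + 1·(+223.8) + 2·(-324.6) + U
U = -524.3 − (+1910.1) = -2434.4 kJ/mol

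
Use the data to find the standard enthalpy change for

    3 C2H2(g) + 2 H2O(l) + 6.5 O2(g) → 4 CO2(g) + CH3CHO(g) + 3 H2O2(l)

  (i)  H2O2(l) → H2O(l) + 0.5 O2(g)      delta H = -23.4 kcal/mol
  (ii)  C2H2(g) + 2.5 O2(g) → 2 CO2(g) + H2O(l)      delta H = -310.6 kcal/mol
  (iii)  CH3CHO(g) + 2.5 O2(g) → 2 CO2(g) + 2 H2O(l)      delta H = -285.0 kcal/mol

(i) reversed and × 3: (-3)·(-23.4) = +70.2 kcal/mol
(ii) × 3: (3)·(-310.6) = -931.8 kcal/mol
(iii) reversed: +285.0 kcal/mol
Combining the equations, delta H = (+70.2) + (-931.8) + (+285.0) = -576.6 kcal/mol

delta H = -576.6 kcal/mol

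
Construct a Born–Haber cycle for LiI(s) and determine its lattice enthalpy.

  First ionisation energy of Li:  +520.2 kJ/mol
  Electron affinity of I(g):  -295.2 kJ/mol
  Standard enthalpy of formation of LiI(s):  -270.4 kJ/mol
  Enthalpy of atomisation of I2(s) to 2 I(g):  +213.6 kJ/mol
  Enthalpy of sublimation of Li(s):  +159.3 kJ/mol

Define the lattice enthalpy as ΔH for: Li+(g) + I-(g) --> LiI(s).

U = -761.5 kJ/mol

ΔHf° = 1·ΔHsub + 1·(ΣIE) + 1/2·D(I2) + 1·EA + U
-270.4 = 1·(+159.3) + 1·(+520.2) + 1/2·(+213.6) + 1·(-295.2) + U
U = -270.4 − (+491.1) = -761.5 kJ/mol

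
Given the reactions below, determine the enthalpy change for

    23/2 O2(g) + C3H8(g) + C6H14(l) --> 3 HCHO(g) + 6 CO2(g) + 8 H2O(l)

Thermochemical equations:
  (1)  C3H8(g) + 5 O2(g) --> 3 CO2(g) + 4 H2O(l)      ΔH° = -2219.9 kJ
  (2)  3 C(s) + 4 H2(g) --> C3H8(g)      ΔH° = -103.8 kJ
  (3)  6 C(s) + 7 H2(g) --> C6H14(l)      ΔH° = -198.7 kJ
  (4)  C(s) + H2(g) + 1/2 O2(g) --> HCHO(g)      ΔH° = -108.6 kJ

(1) × 2 (×2 to match 6 CO2(g) in the target): (2)·(-2219.9) = -4439.8 kJ
(2) as written: -103.8 kJ
(3) reversed (C6H14(l) must end up as a reactant): +198.7 kJ
(4) × 3 (scale by 3 for the 3 HCHO(g)): (3)·(-108.6) = -325.8 kJ
ΔH° = (-4439.8) + (-103.8) + (+198.7) + (-325.8) = -4670.7 kJ

ΔH° = -4670.7 kJ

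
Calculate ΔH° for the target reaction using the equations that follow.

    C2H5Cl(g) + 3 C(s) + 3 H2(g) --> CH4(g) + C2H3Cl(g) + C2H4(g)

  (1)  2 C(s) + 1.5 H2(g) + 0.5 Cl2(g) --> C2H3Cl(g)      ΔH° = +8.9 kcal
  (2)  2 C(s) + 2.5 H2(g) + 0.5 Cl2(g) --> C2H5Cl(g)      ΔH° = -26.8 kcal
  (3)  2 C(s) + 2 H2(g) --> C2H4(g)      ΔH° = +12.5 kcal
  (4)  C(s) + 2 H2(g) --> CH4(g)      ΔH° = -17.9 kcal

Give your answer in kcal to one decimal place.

ΔH° = 30.3 kcal

(1) as written: +8.9 kcal
(2) reversed: +26.8 kcal
(3) as written: +12.5 kcal
(4) as written: -17.9 kcal
Since enthalpy is a state function, ΔH° = (1)·(+8.9) + (-1)·(-26.8) + (1)·(+12.5) + (1)·(-17.9) = 30.3 kcal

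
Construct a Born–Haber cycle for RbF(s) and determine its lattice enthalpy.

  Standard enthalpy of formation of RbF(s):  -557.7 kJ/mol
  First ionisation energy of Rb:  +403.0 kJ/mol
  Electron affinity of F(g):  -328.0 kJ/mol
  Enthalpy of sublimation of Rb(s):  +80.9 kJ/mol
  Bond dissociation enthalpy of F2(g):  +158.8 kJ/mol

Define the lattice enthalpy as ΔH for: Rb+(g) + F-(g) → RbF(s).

ΔHf° = 1·ΔHsub + 1·(ΣIE) + 1/2·D(F2) + 1·EA + U
-557.7 = 1·(+80.9) + 1·(+403.0) + 1/2·(+158.8) + 1·(-328.0) + U
U = -557.7 − (+235.3) = -793.0 kJ/mol

U = -793.0 kJ/mol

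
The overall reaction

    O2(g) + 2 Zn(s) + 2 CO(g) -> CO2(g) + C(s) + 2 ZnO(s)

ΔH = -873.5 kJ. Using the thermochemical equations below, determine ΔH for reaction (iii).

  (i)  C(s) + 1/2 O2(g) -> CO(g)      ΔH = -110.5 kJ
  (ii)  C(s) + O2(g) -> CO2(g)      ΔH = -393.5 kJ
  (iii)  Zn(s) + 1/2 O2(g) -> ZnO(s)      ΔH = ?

ΔH = -350.5 kJ

(i) reversed and × 2 (reverse to put CO(g) on the reactant side; ×2 to match 2 CO(g) in the target): (-2)·(-110.5) = +221.0 kJ
(ii) as written (CO2(g) already on the product side): -393.5 kJ
(iii) × 2 (×2 to match 2 ZnO(s) in the target): contributes 2·x
-873.5 = (+221.0) + (-393.5) + 2·x
x = (-873.5 − (-172.5)) / (2) = -350.5 kJ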